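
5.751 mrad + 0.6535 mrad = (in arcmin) 22.02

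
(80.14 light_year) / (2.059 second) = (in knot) 7.158e+17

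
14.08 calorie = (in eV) 3.677e+20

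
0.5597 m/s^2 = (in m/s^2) 0.5597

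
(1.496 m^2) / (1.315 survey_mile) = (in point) 2.004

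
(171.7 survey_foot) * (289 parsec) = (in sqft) 5.023e+21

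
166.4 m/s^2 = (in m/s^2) 166.4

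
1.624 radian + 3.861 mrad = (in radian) 1.628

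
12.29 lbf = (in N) 54.67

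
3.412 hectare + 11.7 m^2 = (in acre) 8.434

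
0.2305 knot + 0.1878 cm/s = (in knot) 0.2342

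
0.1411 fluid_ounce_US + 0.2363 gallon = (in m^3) 0.0008987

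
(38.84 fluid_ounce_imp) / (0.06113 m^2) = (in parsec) 5.85e-19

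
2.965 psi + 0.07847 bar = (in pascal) 2.829e+04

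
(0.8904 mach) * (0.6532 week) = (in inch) 4.715e+09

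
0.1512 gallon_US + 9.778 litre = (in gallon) 2.734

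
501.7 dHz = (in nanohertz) 5.017e+10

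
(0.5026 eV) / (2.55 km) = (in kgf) 3.22e-24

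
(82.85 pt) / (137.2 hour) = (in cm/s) 5.917e-06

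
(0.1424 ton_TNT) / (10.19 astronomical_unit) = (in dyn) 39.08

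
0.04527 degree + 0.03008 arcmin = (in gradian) 0.05086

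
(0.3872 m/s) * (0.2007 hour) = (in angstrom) 2.798e+12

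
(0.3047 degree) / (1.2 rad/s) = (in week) 7.328e-09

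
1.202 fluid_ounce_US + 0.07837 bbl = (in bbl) 0.07859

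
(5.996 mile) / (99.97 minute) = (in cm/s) 160.9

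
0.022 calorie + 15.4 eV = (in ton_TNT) 2.2e-11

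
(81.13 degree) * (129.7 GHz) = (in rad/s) 1.837e+11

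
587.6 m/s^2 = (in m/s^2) 587.6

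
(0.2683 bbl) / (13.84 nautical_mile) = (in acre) 4.112e-10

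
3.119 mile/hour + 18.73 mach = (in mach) 18.73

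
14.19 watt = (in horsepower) 0.01903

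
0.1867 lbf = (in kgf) 0.08469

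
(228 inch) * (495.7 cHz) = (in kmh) 103.3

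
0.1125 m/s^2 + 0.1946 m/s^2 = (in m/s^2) 0.3071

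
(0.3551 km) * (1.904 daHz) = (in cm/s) 6.761e+05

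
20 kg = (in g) 2e+04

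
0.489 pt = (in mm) 0.1725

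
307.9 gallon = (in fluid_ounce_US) 3.941e+04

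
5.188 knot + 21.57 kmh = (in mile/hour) 19.37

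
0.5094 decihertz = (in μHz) 5.094e+04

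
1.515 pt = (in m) 0.0005345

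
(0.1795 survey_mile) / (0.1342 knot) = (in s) 4184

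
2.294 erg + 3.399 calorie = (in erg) 1.422e+08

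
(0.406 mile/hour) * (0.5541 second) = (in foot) 0.3299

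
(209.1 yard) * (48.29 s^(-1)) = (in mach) 27.12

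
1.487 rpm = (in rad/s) 0.1557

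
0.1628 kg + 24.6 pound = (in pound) 24.96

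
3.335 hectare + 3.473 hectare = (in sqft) 7.328e+05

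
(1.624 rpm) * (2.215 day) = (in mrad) 3.255e+07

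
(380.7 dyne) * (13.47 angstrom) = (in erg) 5.128e-05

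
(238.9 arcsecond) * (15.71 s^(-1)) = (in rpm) 0.1738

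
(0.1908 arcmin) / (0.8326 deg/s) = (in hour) 1.061e-06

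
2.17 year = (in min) 1.141e+06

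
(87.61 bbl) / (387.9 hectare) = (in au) 2.4e-17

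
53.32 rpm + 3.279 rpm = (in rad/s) 5.927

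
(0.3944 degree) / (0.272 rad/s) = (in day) 2.929e-07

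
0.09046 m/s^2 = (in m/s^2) 0.09046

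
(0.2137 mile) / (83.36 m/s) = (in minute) 0.06876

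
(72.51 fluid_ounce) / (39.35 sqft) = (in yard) 0.0006415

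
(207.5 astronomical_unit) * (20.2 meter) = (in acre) 1.549e+11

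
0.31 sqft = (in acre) 7.117e-06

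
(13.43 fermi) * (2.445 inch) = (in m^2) 8.34e-16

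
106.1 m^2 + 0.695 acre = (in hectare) 0.2919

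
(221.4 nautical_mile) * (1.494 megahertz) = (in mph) 1.37e+12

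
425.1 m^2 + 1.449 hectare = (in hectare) 1.492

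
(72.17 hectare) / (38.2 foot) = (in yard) 6.779e+04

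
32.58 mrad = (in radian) 0.03258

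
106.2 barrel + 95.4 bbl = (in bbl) 201.6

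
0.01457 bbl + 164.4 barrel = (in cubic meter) 26.14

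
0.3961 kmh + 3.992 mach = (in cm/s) 1.359e+05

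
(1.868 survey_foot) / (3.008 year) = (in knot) 1.167e-08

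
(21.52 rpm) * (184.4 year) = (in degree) 7.509e+11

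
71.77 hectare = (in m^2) 7.177e+05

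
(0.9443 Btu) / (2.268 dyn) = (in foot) 1.441e+08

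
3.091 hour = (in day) 0.1288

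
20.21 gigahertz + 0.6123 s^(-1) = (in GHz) 20.21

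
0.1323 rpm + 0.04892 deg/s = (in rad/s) 0.01471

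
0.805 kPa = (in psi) 0.1168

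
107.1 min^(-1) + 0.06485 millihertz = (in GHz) 1.785e-09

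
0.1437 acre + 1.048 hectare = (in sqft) 1.191e+05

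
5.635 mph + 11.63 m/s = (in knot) 27.5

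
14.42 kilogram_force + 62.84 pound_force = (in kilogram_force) 42.92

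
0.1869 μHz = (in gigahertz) 1.869e-16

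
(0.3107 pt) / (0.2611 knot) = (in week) 1.349e-09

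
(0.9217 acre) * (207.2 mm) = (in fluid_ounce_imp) 2.72e+07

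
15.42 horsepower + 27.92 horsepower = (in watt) 3.232e+04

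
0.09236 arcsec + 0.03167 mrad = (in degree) 0.00184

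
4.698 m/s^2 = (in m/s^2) 4.698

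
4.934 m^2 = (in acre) 0.001219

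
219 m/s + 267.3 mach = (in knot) 1.773e+05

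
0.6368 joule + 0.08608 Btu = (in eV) 5.708e+20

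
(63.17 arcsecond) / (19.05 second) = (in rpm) 0.0001535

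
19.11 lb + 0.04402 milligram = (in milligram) 8.668e+06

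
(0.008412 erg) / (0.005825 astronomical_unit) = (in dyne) 9.653e-14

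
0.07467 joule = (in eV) 4.661e+17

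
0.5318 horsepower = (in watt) 396.6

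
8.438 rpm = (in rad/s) 0.8836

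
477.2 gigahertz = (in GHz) 477.2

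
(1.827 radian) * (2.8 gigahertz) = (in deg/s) 2.931e+11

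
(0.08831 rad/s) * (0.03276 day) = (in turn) 39.78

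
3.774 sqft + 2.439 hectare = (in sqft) 2.625e+05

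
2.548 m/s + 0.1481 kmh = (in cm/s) 258.9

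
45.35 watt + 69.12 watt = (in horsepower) 0.1535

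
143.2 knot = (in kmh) 265.2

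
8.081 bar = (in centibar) 808.1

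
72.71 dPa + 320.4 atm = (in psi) 4709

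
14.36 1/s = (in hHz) 0.1436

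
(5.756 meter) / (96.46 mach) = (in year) 5.557e-12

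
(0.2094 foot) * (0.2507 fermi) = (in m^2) 1.6e-17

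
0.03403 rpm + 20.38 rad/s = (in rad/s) 20.38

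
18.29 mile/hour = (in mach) 0.02401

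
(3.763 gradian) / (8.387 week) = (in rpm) 1.113e-07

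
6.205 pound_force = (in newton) 27.6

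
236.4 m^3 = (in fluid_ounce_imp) 8.32e+06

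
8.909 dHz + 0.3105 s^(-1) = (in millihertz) 1201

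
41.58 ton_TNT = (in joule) 1.74e+11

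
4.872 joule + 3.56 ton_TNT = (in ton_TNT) 3.56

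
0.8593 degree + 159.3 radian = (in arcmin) 5.477e+05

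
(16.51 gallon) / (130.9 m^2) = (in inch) 0.0188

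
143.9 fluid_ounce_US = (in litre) 4.256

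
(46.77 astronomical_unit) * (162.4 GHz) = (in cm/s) 1.136e+26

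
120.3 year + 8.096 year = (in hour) 1.125e+06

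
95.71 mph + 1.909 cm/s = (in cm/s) 4281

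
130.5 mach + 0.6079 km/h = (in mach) 130.5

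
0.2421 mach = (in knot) 160.2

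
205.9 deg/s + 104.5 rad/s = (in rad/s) 108.1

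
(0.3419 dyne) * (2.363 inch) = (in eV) 1.281e+12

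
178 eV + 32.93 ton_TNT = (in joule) 1.378e+11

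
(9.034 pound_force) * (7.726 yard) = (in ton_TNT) 6.785e-08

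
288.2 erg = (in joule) 2.882e-05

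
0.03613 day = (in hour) 0.8671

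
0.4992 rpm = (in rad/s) 0.05228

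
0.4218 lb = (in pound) 0.4218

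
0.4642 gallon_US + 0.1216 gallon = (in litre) 2.217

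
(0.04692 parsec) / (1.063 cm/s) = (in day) 1.576e+12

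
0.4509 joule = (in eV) 2.814e+18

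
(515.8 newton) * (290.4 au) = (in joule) 2.241e+16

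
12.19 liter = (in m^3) 0.01219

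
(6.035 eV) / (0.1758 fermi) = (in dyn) 550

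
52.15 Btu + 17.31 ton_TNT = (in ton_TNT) 17.31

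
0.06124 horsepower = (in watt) 45.67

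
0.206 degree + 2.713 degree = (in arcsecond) 1.051e+04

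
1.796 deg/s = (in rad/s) 0.03135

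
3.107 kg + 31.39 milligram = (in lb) 6.85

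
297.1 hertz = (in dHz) 2971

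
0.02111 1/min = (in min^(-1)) 0.02111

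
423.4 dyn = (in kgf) 0.0004317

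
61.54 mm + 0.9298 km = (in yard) 1017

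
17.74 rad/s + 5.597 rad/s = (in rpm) 222.9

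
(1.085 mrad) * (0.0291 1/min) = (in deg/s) 3.015e-05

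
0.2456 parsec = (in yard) 8.288e+15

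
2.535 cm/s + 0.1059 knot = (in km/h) 0.2874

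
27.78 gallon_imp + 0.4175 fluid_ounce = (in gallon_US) 33.37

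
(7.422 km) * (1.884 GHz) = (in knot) 2.718e+13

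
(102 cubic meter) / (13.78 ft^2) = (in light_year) 8.422e-15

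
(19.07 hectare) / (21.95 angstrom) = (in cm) 8.688e+15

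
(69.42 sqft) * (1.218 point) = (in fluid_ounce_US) 93.7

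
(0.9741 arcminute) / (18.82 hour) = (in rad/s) 4.182e-09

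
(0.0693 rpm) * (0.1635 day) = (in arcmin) 3.524e+05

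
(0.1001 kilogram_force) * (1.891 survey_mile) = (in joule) 2987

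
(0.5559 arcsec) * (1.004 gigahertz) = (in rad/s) 2706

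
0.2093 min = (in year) 3.982e-07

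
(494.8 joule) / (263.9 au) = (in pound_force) 2.818e-12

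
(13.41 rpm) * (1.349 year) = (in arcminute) 2.054e+11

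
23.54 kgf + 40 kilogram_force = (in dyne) 6.231e+07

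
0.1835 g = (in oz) 0.006473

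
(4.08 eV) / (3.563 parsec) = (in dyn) 5.946e-31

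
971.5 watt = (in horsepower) 1.303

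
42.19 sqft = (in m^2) 3.92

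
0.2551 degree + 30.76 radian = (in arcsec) 6.346e+06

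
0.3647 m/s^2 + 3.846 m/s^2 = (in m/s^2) 4.211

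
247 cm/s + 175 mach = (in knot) 1.158e+05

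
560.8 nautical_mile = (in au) 6.943e-06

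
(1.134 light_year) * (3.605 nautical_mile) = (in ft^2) 7.71e+20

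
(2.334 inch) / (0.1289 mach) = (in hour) 3.752e-07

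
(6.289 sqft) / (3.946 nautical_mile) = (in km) 7.995e-08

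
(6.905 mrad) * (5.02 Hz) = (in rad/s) 0.03466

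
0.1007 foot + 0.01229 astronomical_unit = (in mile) 1.142e+06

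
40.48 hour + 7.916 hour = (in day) 2.017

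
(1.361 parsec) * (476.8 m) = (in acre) 4.948e+15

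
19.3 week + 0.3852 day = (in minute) 1.951e+05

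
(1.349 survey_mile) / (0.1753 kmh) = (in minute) 743.1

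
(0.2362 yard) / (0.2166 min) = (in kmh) 0.05983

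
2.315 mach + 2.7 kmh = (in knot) 1534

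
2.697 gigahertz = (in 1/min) 1.618e+11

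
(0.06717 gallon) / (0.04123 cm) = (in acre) 0.0001524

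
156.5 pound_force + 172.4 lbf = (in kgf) 149.2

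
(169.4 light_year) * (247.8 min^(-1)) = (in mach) 1.944e+16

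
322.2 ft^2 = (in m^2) 29.93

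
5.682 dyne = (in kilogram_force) 5.794e-06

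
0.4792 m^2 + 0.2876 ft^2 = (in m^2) 0.5059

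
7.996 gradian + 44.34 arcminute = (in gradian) 8.817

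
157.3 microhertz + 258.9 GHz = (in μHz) 2.589e+17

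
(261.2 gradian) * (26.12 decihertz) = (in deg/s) 614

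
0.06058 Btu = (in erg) 6.392e+08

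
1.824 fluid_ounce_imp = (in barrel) 0.000326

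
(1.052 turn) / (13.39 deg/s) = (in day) 0.0003274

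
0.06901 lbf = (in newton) 0.307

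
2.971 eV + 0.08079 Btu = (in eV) 5.32e+20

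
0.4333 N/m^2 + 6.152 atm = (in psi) 90.41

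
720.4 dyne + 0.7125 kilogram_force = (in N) 6.994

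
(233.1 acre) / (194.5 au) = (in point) 9.19e-05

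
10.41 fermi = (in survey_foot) 3.415e-14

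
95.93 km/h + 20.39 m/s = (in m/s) 47.04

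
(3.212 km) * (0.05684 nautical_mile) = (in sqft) 3.639e+06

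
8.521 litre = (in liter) 8.521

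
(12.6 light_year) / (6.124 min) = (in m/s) 3.244e+14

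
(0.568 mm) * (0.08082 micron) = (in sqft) 4.941e-10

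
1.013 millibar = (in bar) 0.001013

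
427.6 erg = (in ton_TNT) 1.022e-14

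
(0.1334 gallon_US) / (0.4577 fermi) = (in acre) 2.726e+08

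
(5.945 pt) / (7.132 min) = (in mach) 1.439e-08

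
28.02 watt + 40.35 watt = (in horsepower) 0.09169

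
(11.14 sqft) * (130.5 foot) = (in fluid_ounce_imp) 1.449e+06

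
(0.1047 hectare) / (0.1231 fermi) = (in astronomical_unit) 5.685e+07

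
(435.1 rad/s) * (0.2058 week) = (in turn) 8.619e+06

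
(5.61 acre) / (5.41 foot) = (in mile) 8.555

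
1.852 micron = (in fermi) 1.852e+09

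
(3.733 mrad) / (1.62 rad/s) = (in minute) 3.841e-05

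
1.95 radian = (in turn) 0.3104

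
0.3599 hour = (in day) 0.015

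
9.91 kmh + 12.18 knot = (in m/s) 9.019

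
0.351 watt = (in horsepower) 0.0004707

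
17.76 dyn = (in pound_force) 3.993e-05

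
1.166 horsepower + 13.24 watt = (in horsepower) 1.184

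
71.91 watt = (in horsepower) 0.09643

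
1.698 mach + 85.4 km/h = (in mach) 1.768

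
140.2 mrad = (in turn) 0.02231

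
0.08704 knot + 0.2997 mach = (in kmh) 367.5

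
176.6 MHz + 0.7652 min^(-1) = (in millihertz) 1.766e+11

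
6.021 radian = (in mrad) 6021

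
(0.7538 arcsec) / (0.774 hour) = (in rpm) 1.252e-08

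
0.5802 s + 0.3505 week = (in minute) 3533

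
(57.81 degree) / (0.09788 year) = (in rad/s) 3.269e-07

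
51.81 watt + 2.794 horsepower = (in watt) 2135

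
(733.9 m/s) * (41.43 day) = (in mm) 2.627e+12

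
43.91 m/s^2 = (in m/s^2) 43.91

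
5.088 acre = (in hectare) 2.059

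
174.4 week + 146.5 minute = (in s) 1.055e+08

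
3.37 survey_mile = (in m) 5424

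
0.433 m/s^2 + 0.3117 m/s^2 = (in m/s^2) 0.7447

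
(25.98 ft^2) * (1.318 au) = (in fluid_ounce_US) 1.609e+16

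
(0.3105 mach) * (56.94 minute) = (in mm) 3.612e+08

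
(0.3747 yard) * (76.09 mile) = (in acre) 10.37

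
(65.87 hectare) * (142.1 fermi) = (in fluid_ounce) 0.003165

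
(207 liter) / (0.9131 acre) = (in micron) 56.02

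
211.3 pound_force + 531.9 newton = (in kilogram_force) 150.1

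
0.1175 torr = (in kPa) 0.01567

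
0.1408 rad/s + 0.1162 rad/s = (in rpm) 2.454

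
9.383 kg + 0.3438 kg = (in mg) 9.727e+06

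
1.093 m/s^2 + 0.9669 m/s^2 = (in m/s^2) 2.06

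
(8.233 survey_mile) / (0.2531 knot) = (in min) 1696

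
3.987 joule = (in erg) 3.987e+07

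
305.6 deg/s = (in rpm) 50.93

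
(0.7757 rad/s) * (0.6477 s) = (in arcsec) 1.036e+05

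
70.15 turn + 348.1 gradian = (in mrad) 4.462e+05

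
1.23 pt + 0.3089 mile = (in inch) 1.957e+04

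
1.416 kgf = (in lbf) 3.122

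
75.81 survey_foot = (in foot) 75.81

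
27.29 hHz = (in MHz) 0.002729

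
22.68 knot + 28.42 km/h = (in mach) 0.05745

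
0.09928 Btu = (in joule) 104.7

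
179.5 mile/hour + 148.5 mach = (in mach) 148.7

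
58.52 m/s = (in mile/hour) 130.9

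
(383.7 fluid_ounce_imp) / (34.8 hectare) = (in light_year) 3.311e-24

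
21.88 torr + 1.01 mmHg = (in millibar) 30.52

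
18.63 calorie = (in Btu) 0.07388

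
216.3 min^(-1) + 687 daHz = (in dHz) 6.874e+04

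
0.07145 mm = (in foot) 0.0002344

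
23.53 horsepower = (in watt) 1.755e+04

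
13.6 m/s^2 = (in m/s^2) 13.6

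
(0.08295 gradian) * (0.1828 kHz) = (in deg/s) 13.65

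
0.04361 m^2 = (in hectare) 4.361e-06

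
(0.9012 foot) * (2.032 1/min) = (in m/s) 0.009303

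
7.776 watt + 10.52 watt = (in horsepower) 0.02454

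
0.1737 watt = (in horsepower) 0.0002329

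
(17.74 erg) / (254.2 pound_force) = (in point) 4.447e-06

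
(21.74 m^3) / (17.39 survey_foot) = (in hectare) 0.0004102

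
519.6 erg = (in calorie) 1.242e-05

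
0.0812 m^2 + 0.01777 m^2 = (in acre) 2.446e-05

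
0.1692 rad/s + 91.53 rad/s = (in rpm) 875.7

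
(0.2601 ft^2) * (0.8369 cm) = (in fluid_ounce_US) 6.838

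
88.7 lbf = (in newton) 394.6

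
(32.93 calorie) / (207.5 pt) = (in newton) 1882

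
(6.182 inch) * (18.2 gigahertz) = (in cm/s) 2.858e+11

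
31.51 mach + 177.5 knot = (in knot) 2.103e+04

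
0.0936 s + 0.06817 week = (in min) 687.2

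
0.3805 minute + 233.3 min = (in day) 0.1623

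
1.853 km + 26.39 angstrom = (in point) 5.253e+06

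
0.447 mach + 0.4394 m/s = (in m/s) 152.6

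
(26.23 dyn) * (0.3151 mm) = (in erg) 0.8265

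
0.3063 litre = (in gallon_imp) 0.06738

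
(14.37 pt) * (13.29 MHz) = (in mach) 197.9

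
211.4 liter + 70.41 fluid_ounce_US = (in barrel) 1.343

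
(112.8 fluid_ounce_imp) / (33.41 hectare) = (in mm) 9.593e-06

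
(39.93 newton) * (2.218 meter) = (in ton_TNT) 2.117e-08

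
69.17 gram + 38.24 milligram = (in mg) 6.921e+04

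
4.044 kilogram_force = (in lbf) 8.915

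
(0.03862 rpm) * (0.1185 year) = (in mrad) 1.511e+07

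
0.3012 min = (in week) 2.988e-05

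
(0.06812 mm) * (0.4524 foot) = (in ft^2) 0.0001011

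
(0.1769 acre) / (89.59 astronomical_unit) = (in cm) 5.341e-09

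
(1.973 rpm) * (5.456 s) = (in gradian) 71.76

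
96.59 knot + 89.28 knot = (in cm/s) 9562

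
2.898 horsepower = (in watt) 2161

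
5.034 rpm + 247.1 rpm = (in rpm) 252.1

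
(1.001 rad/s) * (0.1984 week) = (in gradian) 7.647e+06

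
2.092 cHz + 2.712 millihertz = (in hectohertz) 0.0002363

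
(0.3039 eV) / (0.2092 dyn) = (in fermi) 23.27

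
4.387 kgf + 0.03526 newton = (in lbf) 9.68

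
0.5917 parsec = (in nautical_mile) 9.859e+12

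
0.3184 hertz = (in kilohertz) 0.0003184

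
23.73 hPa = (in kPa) 2.373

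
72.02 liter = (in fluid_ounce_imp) 2535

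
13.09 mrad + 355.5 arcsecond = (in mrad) 14.81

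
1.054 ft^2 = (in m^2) 0.09792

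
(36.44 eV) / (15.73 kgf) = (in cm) 3.785e-18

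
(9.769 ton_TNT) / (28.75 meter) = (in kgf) 1.45e+08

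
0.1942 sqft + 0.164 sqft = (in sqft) 0.3582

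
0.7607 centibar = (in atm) 0.007508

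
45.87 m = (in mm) 4.587e+04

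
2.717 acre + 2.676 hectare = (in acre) 9.33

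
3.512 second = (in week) 5.807e-06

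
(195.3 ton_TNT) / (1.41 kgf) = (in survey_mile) 3.672e+07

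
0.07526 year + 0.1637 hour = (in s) 2.374e+06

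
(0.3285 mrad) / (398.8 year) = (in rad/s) 2.612e-14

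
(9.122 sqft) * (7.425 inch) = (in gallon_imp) 35.16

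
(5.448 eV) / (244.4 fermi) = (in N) 3.571e-06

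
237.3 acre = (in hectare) 96.03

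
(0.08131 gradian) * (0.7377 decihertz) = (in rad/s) 9.422e-05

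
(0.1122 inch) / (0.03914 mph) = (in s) 0.1629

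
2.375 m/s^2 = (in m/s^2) 2.375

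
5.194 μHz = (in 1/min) 0.0003116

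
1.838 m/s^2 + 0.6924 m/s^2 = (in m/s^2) 2.53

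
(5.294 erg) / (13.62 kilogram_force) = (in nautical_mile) 2.14e-12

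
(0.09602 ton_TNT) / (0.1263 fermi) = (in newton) 3.181e+24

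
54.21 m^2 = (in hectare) 0.005421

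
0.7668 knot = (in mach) 0.001159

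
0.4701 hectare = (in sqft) 5.06e+04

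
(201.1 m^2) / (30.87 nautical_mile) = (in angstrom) 3.518e+07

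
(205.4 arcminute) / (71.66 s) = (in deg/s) 0.04777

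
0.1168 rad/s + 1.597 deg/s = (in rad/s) 0.1447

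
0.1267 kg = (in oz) 4.469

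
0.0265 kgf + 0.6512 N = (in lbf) 0.2048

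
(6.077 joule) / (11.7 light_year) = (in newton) 5.49e-17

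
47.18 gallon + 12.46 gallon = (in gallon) 59.64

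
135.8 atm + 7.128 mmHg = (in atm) 135.8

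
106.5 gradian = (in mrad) 1673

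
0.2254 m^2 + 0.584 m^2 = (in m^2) 0.8094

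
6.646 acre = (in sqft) 2.895e+05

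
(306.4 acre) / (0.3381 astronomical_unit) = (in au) 1.639e-16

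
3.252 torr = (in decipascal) 4336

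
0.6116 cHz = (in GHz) 6.116e-12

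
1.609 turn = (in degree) 579.2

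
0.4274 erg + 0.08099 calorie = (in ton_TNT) 8.099e-11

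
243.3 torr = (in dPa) 3.244e+05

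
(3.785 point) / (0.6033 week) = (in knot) 7.114e-09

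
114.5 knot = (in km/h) 212.1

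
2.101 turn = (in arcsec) 2.723e+06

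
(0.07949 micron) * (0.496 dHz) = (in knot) 7.664e-09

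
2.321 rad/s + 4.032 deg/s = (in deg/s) 137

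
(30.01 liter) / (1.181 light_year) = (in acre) 6.637e-22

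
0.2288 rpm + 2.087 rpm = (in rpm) 2.316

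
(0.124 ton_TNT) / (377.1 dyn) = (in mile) 8.549e+07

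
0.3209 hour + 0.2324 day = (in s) 2.123e+04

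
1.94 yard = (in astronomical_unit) 1.186e-11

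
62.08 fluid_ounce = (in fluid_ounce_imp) 64.62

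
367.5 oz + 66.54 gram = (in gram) 1.048e+04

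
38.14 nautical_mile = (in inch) 2.781e+06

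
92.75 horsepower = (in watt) 6.916e+04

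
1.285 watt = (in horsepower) 0.001723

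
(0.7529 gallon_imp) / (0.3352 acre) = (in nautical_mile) 1.362e-09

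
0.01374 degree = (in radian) 0.0002398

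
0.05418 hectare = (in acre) 0.1339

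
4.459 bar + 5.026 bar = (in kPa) 948.5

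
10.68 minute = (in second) 640.8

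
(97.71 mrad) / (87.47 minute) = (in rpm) 0.0001778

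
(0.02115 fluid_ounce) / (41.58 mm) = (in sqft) 0.0001619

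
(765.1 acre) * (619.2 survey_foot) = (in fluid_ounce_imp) 2.057e+13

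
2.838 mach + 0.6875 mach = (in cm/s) 1.2e+05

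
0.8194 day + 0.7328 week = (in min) 8567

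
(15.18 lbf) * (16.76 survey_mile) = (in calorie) 4.353e+05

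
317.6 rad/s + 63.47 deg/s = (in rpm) 3043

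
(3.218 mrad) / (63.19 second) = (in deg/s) 0.002918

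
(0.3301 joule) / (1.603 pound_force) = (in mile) 2.877e-05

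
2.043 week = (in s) 1.236e+06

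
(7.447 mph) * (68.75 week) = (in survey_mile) 8.601e+04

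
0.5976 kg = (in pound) 1.317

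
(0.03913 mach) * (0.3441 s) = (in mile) 0.002849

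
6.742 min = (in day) 0.004682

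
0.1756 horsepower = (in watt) 130.9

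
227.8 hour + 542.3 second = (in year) 0.02602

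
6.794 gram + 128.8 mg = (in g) 6.923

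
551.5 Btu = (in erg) 5.819e+12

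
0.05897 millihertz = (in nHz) 5.897e+04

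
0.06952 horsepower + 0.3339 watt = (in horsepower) 0.06997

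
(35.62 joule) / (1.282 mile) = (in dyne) 1726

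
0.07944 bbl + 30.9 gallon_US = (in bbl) 0.8152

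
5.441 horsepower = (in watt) 4057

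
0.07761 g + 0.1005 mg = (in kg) 7.771e-05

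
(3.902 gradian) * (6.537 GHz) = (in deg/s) 2.296e+10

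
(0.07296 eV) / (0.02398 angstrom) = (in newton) 4.875e-09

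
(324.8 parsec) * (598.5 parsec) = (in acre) 4.574e+34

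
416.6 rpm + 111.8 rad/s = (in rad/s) 155.4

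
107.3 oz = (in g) 3042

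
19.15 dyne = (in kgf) 1.953e-05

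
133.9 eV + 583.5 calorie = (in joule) 2441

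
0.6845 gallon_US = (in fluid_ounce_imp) 91.19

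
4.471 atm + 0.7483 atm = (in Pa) 5.288e+05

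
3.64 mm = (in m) 0.00364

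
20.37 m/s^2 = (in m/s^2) 20.37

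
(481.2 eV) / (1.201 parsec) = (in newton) 2.08e-33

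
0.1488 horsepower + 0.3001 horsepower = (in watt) 334.7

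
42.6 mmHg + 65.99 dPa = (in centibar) 5.686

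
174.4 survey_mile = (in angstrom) 2.807e+15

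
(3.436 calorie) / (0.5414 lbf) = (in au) 3.99e-11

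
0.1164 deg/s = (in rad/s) 0.002032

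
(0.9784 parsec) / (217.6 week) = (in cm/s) 2.294e+10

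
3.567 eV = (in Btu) 5.417e-22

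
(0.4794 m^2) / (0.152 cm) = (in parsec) 1.022e-14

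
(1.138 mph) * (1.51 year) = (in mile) 1.505e+04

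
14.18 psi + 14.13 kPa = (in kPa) 111.9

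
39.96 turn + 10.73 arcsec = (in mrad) 2.511e+05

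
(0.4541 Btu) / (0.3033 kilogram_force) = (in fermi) 1.611e+17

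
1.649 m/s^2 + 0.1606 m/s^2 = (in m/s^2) 1.81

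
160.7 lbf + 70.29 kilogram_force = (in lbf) 315.7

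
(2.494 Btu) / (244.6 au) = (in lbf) 1.617e-11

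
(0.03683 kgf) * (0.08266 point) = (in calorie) 2.517e-06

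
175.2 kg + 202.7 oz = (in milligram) 1.809e+08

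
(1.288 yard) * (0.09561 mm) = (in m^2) 0.0001126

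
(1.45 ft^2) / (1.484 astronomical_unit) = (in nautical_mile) 3.276e-16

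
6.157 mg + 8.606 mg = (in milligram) 14.76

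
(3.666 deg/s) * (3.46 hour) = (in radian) 797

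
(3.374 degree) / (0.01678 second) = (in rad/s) 3.509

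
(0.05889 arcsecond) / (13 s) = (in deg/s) 1.258e-06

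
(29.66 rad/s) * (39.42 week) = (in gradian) 4.502e+10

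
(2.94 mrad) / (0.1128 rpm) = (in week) 4.115e-07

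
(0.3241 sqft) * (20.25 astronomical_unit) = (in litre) 9.121e+13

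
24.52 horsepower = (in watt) 1.828e+04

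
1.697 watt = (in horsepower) 0.002276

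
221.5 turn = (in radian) 1392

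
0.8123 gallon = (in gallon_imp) 0.6764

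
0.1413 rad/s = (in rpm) 1.349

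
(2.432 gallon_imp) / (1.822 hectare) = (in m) 6.068e-07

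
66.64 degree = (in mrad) 1163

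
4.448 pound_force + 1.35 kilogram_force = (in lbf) 7.424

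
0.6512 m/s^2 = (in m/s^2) 0.6512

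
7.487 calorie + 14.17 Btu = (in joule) 1.498e+04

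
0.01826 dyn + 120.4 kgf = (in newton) 1181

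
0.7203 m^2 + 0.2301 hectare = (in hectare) 0.2302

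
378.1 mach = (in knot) 2.503e+05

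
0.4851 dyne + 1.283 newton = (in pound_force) 0.2884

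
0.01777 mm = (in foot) 5.83e-05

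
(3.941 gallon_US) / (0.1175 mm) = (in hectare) 0.0127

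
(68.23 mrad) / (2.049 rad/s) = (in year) 1.056e-09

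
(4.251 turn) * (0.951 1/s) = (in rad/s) 25.4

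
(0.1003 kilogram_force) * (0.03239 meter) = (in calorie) 0.007614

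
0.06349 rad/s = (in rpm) 0.6063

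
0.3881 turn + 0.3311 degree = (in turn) 0.389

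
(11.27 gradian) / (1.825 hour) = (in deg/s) 0.001544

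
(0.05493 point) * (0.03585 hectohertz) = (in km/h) 0.0002501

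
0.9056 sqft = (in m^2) 0.08413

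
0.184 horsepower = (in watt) 137.2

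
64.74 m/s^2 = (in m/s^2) 64.74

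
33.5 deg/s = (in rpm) 5.583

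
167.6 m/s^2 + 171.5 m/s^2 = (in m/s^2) 339.1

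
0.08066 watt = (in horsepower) 0.0001082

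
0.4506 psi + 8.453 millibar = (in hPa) 39.52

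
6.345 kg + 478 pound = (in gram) 2.232e+05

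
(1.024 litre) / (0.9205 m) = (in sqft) 0.01197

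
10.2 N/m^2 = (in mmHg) 0.07651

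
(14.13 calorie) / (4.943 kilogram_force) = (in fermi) 1.22e+15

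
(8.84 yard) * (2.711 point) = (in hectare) 7.731e-07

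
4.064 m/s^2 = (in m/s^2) 4.064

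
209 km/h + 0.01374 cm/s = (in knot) 112.9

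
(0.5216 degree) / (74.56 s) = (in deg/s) 0.006996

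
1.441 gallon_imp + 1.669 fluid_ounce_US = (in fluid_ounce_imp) 232.3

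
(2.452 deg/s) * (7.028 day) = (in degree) 1.489e+06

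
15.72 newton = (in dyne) 1.572e+06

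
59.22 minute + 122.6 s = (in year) 0.0001166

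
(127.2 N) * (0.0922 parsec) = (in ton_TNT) 8.649e+07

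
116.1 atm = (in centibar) 1.176e+04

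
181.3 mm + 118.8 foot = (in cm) 3639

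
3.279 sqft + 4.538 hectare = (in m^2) 4.538e+04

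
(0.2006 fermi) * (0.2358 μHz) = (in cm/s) 4.73e-21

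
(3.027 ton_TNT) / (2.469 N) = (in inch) 2.02e+11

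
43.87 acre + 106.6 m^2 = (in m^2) 1.776e+05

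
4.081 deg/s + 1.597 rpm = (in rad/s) 0.2385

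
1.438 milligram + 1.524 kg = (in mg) 1.524e+06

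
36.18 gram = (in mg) 3.618e+04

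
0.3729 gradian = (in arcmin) 20.14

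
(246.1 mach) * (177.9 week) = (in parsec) 0.0002922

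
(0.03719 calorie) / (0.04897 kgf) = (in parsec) 1.05e-17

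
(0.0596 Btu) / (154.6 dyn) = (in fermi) 4.067e+19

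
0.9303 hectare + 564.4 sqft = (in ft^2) 1.007e+05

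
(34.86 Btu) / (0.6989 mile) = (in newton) 32.7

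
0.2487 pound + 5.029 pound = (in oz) 84.44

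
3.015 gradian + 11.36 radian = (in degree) 653.6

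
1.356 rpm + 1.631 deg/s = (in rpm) 1.628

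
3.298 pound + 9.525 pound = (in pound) 12.82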